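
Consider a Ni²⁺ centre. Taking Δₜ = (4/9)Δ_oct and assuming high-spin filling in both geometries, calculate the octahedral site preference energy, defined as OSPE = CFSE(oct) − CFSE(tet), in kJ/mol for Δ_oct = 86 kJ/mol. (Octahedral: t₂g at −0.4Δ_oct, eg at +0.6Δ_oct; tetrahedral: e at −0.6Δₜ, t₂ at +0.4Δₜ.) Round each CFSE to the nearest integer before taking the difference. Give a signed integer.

Group 10 minus oxidation state +2 gives a d⁸ configuration for Ni²⁺.
Octahedral high-spin t2g^6 e_g^2: CFSE = -1.2 × 86 = -103 kJ/mol.
In a tetrahedral site the filling is e^4 t2^4: CFSE(tet) = -0.8Δₜ = -0.8 × (4/9)(86) = -31 kJ/mol.
OSPE = -103 − (-31) = -72 kJ/mol.

-72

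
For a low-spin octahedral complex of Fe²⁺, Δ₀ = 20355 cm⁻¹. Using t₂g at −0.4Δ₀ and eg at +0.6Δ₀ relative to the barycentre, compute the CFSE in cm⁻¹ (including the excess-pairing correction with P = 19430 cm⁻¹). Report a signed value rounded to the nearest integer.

-9992

Fe²⁺: group 8, so d-count = 8 − 2 = 6.
Electron filling gives t₂g⁶ eg⁰.
The orbital stabilization is -2.4Δ₀ = -2.4 × 20355 = -48852 cm⁻¹.
Pairing penalty: 3 pairs vs 1 in the high-spin reference → 2 extra × P = 38860 cm⁻¹.
Combining: -48852 + 38860 = -9992 cm⁻¹.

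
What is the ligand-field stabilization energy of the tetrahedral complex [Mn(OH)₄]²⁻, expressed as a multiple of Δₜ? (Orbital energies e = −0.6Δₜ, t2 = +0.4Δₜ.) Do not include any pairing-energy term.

Each OH⁻ contributes -1; 4 × (-1) = -4. With overall charge -2, Mn is in the +2 oxidation state.
Group 7 minus oxidation state +2 gives a d⁵ configuration for Mn²⁺.
Tetrahedral fields are weak (Δₜ ≈ 4/9 Δₒ), so electrons fill high-spin.
Configuration: e^2 t2^3.
CFSE = 2(-0.6Δₜ) + 3(0.4Δₜ) = -1.2Δₜ + 1.2Δₜ = 0.0Δₜ.

0.0 Δₜ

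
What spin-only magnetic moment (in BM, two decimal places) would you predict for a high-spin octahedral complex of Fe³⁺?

Fe³⁺: group 8, so d-count = 8 − 3 = 5.
Configuration: t₂g³ eg² → 5 unpaired electrons.
μ(spin-only) = √[5(5+2)] = √35 ≈ 5.92 BM.

5.92 BM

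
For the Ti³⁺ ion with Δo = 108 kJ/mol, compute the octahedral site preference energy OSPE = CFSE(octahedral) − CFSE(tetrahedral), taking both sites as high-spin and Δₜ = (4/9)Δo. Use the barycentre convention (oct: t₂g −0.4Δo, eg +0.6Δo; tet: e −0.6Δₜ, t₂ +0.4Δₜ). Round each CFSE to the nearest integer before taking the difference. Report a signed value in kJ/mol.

Ti is in group 4, so Ti³⁺ is d¹ (4 − 3 = 1).
Octahedral high-spin t2g^1 e_g^0: CFSE = -0.4 × 108 = -43 kJ/mol.
Tetrahedral: e^1 t2^0, CFSE = 1(−0.6) + 0(+0.4) = -0.6Δₜ = -0.6 × (4/9) × 108 = -29 kJ/mol.
Subtracting, OSPE = -43 − (-29) = -14 kJ/mol.

-14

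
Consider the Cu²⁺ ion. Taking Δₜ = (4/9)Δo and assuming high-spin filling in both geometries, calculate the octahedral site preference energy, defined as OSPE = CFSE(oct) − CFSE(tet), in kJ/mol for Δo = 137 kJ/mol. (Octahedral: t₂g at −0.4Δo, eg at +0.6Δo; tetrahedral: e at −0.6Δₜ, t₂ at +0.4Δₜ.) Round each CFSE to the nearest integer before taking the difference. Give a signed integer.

-58

Cu sits in group 11; removing 2 electrons leaves Cu²⁺ with 11 − 2 = 9 d electrons.
In an octahedral site d⁹ (HS) is t₂g⁶ eg³, giving CFSE(oct) = -0.6Δo = -82 kJ/mol.
In a tetrahedral site the filling is e⁴ t₂⁵: CFSE(tet) = -0.4Δₜ = -0.4 × (4/9)(137) = -24 kJ/mol.
OSPE = -82 − (-24) = -58 kJ/mol.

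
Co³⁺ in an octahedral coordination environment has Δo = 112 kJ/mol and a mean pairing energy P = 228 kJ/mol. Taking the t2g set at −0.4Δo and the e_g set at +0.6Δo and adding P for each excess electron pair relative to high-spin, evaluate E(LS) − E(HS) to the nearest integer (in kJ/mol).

232

Co³⁺: group 9, so d-count = 9 − 3 = 6.
In the high-spin limit (t2g^4 e_g^2) the orbital term is -0.4Δo = -45 kJ/mol, with no excess pairing.
For low-spin the configuration is t2g^6 e_g^0: orbital energy -2.4 × 112 = -269 kJ/mol, and 2 additional pairs relative to high-spin add 456 kJ/mol, giving 187 kJ/mol.
Thus E(LS) − E(HS) = 232 kJ/mol.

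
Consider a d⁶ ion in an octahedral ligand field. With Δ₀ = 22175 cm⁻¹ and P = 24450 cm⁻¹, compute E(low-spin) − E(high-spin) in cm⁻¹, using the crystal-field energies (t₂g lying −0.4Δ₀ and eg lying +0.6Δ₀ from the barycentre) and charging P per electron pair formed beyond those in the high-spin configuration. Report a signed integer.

In the high-spin limit (t₂g⁴ eg²) the orbital term is -0.4Δ₀ = -8870 cm⁻¹, with no excess pairing.
Low-spin: t₂g⁶ eg⁰, orbital CFSE = -2.4Δ₀ = -53220 cm⁻¹; plus 2 excess pairs × P = +48900 cm⁻¹; total -4320 cm⁻¹.
Thus E(LS) − E(HS) = 4550 cm⁻¹.

4550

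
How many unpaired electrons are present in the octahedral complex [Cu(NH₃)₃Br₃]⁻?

Ligand charges: 3×(+0) from NH₃ and 3×(-1) from Br⁻ sum to -3; with overall charge -1, Cu is +2.
Cu sits in group 11; removing 2 electrons leaves Cu²⁺ with 11 − 2 = 9 d electrons.
Configuration: t₂g⁶ eg³, giving 1 unpaired electron.

1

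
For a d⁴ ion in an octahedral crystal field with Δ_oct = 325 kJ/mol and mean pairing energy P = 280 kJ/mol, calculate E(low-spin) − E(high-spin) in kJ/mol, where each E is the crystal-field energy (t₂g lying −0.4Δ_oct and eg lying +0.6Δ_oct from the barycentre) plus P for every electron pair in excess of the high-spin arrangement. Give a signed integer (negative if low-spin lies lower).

-45

In the high-spin limit (t₂g³ eg¹) the orbital term is -0.6Δ_oct = -195 kJ/mol, with no excess pairing.
For low-spin the configuration is t₂g⁴ eg⁰: orbital energy -1.6 × 325 = -520 kJ/mol, and 1 additional pair relative to high-spin adds 280 kJ/mol, giving -240 kJ/mol.
E(LS) − E(HS) = -240 − (-195) = -45 kJ/mol.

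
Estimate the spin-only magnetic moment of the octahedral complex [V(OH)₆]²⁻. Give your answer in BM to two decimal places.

Each OH⁻ contributes -1; 6 × (-1) = -6. With overall charge -2, V is in the +4 oxidation state.
V⁴⁺: group 5, so d-count = 5 − 4 = 1.
Configuration: t2g^1 e_g^0 → 1 unpaired electron.
μ(spin-only) = √[1(1+2)] = √3 ≈ 1.73 BM.

1.73 BM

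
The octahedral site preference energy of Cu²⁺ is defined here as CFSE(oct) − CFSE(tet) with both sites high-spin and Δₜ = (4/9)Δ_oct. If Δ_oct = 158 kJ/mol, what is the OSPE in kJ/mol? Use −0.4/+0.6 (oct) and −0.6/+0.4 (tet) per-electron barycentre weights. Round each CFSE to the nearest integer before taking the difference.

-67

Group 11 minus oxidation state +2 gives a d⁹ configuration for Cu²⁺.
Octahedral (high-spin): t₂g⁶ eg³, CFSE = 6(−0.4) + 3(+0.6) = -0.6Δ_oct = -0.6 × 158 = -95 kJ/mol.
In a tetrahedral site the filling is e⁴ t₂⁵: CFSE(tet) = -0.4Δₜ = -0.4 × (4/9)(158) = -28 kJ/mol.
Subtracting, OSPE = -95 − (-28) = -67 kJ/mol.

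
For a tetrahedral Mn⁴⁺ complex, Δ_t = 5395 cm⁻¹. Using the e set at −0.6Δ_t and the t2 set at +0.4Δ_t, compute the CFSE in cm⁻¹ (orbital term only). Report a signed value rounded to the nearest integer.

-4316

Mn sits in group 7; removing 4 electrons leaves Mn⁴⁺ with 7 − 4 = 3 d electrons.
With tetrahedral geometry the complex is necessarily high-spin.
Configuration: e^2 t2^1.
Orbital CFSE = 2(-0.6) + 1(0.4) = -0.8Δ_t = -0.8 × 5395 = -4316 cm⁻¹.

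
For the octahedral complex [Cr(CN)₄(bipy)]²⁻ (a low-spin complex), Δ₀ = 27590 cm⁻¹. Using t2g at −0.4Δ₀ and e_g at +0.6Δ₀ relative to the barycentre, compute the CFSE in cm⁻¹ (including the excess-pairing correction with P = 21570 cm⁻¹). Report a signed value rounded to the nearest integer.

-22574

Ligand charges: 4×(-1) from CN⁻ and 1×(+0) from bipy sum to -4; with overall charge -2, Cr is +2.
Cr sits in group 6; removing 2 electrons leaves Cr²⁺ with 6 − 2 = 4 d electrons.
The d⁴ electrons fill as t2g^4 e_g^0.
The orbital stabilization is -1.6Δ₀ = -1.6 × 27590 = -44144 cm⁻¹.
Relative to high-spin t2g^3 e_g^1 (0 paired), the low-spin configuration has 1 additional pair, contributing +1 × 21570 = +21570 cm⁻¹.
Overall CFSE = -44144 + 21570 = -22574 cm⁻¹.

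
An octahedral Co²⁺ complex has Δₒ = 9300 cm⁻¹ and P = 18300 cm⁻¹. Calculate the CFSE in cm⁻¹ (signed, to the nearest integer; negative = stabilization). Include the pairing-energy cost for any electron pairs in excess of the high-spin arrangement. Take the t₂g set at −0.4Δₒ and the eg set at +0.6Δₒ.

Co is in group 9, so Co²⁺ is d⁷ (9 − 2 = 7).
Here Δₒ < P (9300 < 18300), so the high-spin state is favoured.
Configuration: t₂g⁵ eg².
Orbital CFSE = -0.8Δₒ = -0.8 × 9300 = -7440 cm⁻¹.
High-spin has no excess pairs, so no pairing correction applies.

-7440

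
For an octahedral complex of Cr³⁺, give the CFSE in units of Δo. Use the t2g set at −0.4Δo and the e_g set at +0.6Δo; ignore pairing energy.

-1.2 Δo

Group 6 minus oxidation state +3 gives a d³ configuration for Cr³⁺.
For octahedral d³ the high- and low-spin configurations coincide.
Configuration: t2g^3 e_g^0.
CFSE = 3(-0.4Δo) + 0(0.6Δo) = -1.2Δo + 0.0Δo = -1.2Δo.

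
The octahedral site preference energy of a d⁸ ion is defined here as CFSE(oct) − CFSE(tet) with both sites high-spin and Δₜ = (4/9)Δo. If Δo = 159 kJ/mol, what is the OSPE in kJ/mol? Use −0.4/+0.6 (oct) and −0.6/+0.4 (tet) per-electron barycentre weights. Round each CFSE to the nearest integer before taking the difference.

In an octahedral site d⁸ (HS) is t₂g⁶ eg², giving CFSE(oct) = -1.2Δo = -191 kJ/mol.
Tetrahedral: e⁴ t₂⁴, CFSE = 4(−0.6) + 4(+0.4) = -0.8Δₜ = -0.8 × (4/9) × 159 = -57 kJ/mol.
OSPE = -191 − (-57) = -134 kJ/mol.

-134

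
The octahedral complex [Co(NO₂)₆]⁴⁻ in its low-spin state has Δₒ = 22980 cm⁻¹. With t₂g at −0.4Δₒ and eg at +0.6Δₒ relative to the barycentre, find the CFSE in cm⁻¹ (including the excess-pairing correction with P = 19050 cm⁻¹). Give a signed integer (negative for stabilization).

-22314

Each NO₂⁻ contributes -1; 6 × (-1) = -6. With overall charge -4, Co is in the +2 oxidation state.
Group 9 minus oxidation state +2 gives a d⁷ configuration for Co²⁺.
Electron filling gives t₂g⁶ eg¹.
CFSE(orbital) = 6×(-0.4Δₒ) + 1×(0.6Δₒ) = -1.8Δₒ; with Δₒ = 22980 cm⁻¹ that is -41364 cm⁻¹.
High-spin d⁷ would be t₂g⁵ eg² with 2 pairs; low-spin has 3, so 1 excess pair costs +1P = +19050 cm⁻¹.
Overall CFSE = -41364 + 19050 = -22314 cm⁻¹.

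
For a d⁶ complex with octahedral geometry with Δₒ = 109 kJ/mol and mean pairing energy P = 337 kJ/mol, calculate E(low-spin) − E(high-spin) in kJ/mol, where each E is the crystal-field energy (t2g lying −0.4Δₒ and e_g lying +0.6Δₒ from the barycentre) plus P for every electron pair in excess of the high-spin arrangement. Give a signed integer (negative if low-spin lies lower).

In the high-spin limit (t2g^4 e_g^2) the orbital term is -0.4Δₒ = -44 kJ/mol, with no excess pairing.
Low-spin t2g^6 e_g^0 gives -2.4Δₒ = -262 kJ/mol, but forming 2 extra pairs costs 2P = 674 kJ/mol, so E(LS) = -262 + 674 = 412 kJ/mol.
The difference is 412 − (-44) = 456 kJ/mol, so high-spin lies lower.

456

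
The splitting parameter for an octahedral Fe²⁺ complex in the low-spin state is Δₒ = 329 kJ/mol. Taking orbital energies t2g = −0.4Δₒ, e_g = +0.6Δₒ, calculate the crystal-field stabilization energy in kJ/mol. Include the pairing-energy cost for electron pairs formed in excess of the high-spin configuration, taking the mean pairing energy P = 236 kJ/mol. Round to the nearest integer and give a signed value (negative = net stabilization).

-318

Fe is in group 8, so Fe²⁺ is d⁶ (8 − 2 = 6).
Configuration: t2g^6 e_g^0.
The orbital stabilization is -2.4Δₒ = -2.4 × 329 = -790 kJ/mol.
Relative to high-spin t2g^4 e_g^2 (1 paired), the low-spin configuration has 2 additional pairs, contributing +2 × 236 = +472 kJ/mol.
Combining: -790 + 472 = -318 kJ/mol.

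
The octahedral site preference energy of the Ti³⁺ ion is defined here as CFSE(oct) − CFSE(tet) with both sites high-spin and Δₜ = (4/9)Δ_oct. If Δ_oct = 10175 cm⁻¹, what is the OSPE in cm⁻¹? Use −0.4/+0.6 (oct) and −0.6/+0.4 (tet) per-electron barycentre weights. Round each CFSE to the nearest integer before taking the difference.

-1357

Ti sits in group 4; removing 3 electrons leaves Ti³⁺ with 4 − 3 = 1 d electrons.
Octahedral (high-spin): t₂g¹ eg⁰, CFSE = 1(−0.4) + 0(+0.6) = -0.4Δ_oct = -0.4 × 10175 = -4070 cm⁻¹.
Tetrahedral: e¹ t₂⁰, CFSE = 1(−0.6) + 0(+0.4) = -0.6Δₜ = -0.6 × (4/9) × 10175 = -2713 cm⁻¹.
OSPE = -4070 − (-2713) = -1357 cm⁻¹.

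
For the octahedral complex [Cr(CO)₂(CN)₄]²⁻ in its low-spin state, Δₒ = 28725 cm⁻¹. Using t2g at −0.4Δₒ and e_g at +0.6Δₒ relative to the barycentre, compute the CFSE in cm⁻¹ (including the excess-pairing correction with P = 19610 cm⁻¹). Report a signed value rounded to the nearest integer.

-26350

Ligand charges: 2×(+0) from CO and 4×(-1) from CN⁻ sum to -4; with overall charge -2, Cr is +2.
Group 6 minus oxidation state +2 gives a d⁴ configuration for Cr²⁺.
The d⁴ electrons fill as t2g^4 e_g^0.
Orbital CFSE = 4(-0.4) + 0(0.6) = -1.6Δₒ = -1.6 × 28725 = -45960 cm⁻¹.
High-spin d⁴ would be t2g^3 e_g^1 with 0 pairs; low-spin has 1, so 1 excess pair costs +1P = +19610 cm⁻¹.
Overall CFSE = -45960 + 19610 = -26350 cm⁻¹.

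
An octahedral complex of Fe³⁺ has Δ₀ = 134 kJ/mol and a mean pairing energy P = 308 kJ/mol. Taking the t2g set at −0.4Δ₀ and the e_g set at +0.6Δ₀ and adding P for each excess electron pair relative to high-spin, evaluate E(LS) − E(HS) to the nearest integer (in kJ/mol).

Fe³⁺: group 8, so d-count = 8 − 3 = 5.
High-spin d⁵ fills as t2g^3 e_g^2 with CFSE 3(−0.4) + 2(+0.6) = 0.0Δ₀ = 0 kJ/mol.
Low-spin: t2g^5 e_g^0, orbital CFSE = -2.0Δ₀ = -268 kJ/mol; plus 2 excess pairs × P = +616 kJ/mol; total 348 kJ/mol.
E(LS) − E(HS) = 348 − (0) = 348 kJ/mol.

348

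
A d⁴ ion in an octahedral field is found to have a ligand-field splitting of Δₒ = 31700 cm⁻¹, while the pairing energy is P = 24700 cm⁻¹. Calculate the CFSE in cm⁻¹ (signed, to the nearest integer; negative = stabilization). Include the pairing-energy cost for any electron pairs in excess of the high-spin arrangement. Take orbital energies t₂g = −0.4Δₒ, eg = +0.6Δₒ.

Here Δₒ > P (31700 > 24700), so the low-spin state is favoured.
That gives t₂g⁴ eg⁰.
Orbital CFSE = -1.6Δₒ = -1.6 × 31700 = -50720 cm⁻¹.
Excess pairs vs high-spin: 1 − 0 = 1; pairing cost = +24700 cm⁻¹.
Net CFSE = -50720 + 24700 = -26020 cm⁻¹.

-26020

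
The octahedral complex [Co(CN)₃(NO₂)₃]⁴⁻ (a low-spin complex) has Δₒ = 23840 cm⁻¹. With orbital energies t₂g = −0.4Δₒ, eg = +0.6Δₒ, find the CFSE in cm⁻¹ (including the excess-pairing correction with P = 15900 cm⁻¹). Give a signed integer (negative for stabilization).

-27012

Ligand charges: 3×(-1) from CN⁻ and 3×(-1) from NO₂⁻ sum to -6; with overall charge -4, Co is +2.
Co sits in group 9; removing 2 electrons leaves Co²⁺ with 9 − 2 = 7 d electrons.
The d⁷ electrons fill as t₂g⁶ eg¹.
Orbital CFSE = 6(-0.4) + 1(0.6) = -1.8Δₒ = -1.8 × 23840 = -42912 cm⁻¹.
Relative to high-spin t₂g⁵ eg² (2 paired), the low-spin configuration has 1 additional pair, contributing +1 × 15900 = +15900 cm⁻¹.
Net CFSE = -42912 + 15900 = -27012 cm⁻¹.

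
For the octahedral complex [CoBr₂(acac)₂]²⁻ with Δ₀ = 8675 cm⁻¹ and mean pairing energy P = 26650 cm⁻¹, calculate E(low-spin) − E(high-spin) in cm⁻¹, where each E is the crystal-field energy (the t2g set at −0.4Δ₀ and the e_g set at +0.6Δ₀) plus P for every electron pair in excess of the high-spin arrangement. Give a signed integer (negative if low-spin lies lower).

17975

Ligand charges: 2×(-1) from Br⁻ and 2×(-1) from acac⁻ sum to -4; with overall charge -2, Co is +2.
Group 9 minus oxidation state +2 gives a d⁷ configuration for Co²⁺.
High-spin d⁷ fills as t2g^5 e_g^2 with CFSE 5(−0.4) + 2(+0.6) = -0.8Δ₀ = -6940 cm⁻¹.
Low-spin: t2g^6 e_g^1, orbital CFSE = -1.8Δ₀ = -15615 cm⁻¹; plus 1 excess pair × P = +26650 cm⁻¹; total 11035 cm⁻¹.
Thus E(LS) − E(HS) = 17975 cm⁻¹.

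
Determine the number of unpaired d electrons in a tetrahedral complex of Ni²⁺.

Ni is in group 10, so Ni²⁺ is d⁸ (10 − 2 = 8).
Tetrahedral splitting is small, so the complex is high-spin.
Configuration: e^4 t2^4, giving 2 unpaired electrons.

2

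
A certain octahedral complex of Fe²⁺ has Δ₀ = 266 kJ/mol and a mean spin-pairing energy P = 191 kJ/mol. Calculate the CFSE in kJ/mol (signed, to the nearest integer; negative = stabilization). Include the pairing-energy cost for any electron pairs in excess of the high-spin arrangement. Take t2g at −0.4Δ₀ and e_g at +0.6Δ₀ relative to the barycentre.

Fe²⁺: group 8, so d-count = 8 − 2 = 6.
Δ₀ > P, so pairing is preferred: the ground state is low-spin.
Configuration: t2g^6 e_g^0.
Orbital CFSE = -2.4Δ₀ = -2.4 × 266 = -638 kJ/mol.
Excess pairs vs high-spin: 3 − 1 = 2; pairing cost = +382 kJ/mol.
Net CFSE = -638 + 382 = -256 kJ/mol.

-256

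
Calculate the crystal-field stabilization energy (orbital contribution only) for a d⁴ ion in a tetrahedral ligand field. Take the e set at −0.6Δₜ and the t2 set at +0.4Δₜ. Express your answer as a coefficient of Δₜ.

-0.4 Δₜ

Tetrahedral splitting is small, so the complex is high-spin.
Configuration: e^2 t2^2.
CFSE = 2(-0.6Δₜ) + 2(0.4Δₜ) = -1.2Δₜ + 0.8Δₜ = -0.4Δₜ.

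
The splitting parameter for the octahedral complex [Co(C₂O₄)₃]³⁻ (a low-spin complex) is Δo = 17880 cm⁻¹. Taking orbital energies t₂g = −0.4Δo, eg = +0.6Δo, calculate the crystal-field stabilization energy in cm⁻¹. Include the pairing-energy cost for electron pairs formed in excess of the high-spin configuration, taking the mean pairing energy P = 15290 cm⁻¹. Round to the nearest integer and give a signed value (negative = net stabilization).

Each C₂O₄²⁻ contributes -2; 3 × (-2) = -6. With overall charge -3, Co is in the +3 oxidation state.
Co³⁺: group 9, so d-count = 9 − 3 = 6.
Configuration: t₂g⁶ eg⁰.
CFSE(orbital) = 6×(-0.4Δo) + 0×(0.6Δo) = -2.4Δo; with Δo = 17880 cm⁻¹ that is -42912 cm⁻¹.
High-spin d⁶ would be t₂g⁴ eg² with 1 pair; low-spin has 3, so 2 excess pairs cost +2P = +30580 cm⁻¹.
Net CFSE = -42912 + 30580 = -12332 cm⁻¹.

-12332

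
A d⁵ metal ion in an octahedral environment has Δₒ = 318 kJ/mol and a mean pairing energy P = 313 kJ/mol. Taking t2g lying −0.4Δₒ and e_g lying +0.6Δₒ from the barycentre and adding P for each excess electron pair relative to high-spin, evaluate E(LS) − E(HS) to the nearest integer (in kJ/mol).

-10

High-spin: t2g^3 e_g^2, CFSE = 0.0Δₒ = 0 kJ/mol.
For low-spin the configuration is t2g^5 e_g^0: orbital energy -2.0 × 318 = -636 kJ/mol, and 2 additional pairs relative to high-spin add 626 kJ/mol, giving -10 kJ/mol.
The difference is -10 − (0) = -10 kJ/mol, so low-spin lies lower.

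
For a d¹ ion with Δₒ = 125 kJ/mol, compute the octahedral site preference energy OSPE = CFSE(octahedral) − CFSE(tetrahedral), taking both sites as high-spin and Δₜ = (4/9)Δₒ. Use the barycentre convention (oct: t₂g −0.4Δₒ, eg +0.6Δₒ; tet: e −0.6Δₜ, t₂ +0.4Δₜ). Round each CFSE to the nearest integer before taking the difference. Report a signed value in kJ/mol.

In an octahedral site d¹ (HS) is t₂g¹ eg⁰, giving CFSE(oct) = -0.4Δₒ = -50 kJ/mol.
Tetrahedral: e¹ t₂⁰, CFSE = 1(−0.6) + 0(+0.4) = -0.6Δₜ = -0.6 × (4/9) × 125 = -33 kJ/mol.
OSPE = -50 − (-33) = -17 kJ/mol.

-17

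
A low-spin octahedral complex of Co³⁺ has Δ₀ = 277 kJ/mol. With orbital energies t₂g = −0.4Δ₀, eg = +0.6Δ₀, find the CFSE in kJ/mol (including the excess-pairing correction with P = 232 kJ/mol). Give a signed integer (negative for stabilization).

Group 9 minus oxidation state +3 gives a d⁶ configuration for Co³⁺.
Configuration: t₂g⁶ eg⁰.
The orbital stabilization is -2.4Δ₀ = -2.4 × 277 = -665 kJ/mol.
High-spin d⁶ would be t₂g⁴ eg² with 1 pair; low-spin has 3, so 2 excess pairs cost +2P = +464 kJ/mol.
Combining: -665 + 464 = -201 kJ/mol.

-201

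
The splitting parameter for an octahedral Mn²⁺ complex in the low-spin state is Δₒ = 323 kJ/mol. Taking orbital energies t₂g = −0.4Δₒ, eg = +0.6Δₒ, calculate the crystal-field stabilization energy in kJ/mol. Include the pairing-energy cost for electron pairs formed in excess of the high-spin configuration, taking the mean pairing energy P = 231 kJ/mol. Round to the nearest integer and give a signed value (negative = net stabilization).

-184

Group 7 minus oxidation state +2 gives a d⁵ configuration for Mn²⁺.
Configuration: t₂g⁵ eg⁰.
CFSE(orbital) = 5×(-0.4Δₒ) + 0×(0.6Δₒ) = -2.0Δₒ; with Δₒ = 323 kJ/mol that is -646 kJ/mol.
Relative to high-spin t₂g³ eg² (0 paired), the low-spin configuration has 2 additional pairs, contributing +2 × 231 = +462 kJ/mol.
Combining: -646 + 462 = -184 kJ/mol.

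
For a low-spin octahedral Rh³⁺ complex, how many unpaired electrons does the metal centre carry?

0

Group 9 minus oxidation state +3 gives a d⁶ configuration for Rh³⁺.
Configuration: t₂g⁶ eg⁰, giving 0 unpaired electrons.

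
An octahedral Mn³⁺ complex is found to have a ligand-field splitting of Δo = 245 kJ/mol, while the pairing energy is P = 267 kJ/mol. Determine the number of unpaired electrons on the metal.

4

Group 7 minus oxidation state +3 gives a d⁴ configuration for Mn³⁺.
Δo < P, so pairing is avoided: the ground state is high-spin.
That gives t₂g³ eg¹.
Unpaired electrons: 4.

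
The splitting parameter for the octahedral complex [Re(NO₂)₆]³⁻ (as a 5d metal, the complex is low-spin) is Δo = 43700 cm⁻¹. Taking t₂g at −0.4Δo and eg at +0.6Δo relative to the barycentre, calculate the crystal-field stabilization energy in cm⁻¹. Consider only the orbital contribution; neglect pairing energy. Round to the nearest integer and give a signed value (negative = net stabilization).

-69920

Each NO₂⁻ contributes -1; 6 × (-1) = -6. With overall charge -3, Re is in the +3 oxidation state.
Re sits in group 7; removing 3 electrons leaves Re³⁺ with 7 − 3 = 4 d electrons.
Configuration: t₂g⁴ eg⁰.
Orbital CFSE = 4(-0.4) + 0(0.6) = -1.6Δo = -1.6 × 43700 = -69920 cm⁻¹.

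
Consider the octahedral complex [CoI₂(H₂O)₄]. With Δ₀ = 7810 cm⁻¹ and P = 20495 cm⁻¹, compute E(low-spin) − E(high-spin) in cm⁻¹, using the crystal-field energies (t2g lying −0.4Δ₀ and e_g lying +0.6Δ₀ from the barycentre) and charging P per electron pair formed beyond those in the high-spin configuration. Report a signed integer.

12685

Ligand charges: 2×(-1) from I⁻ and 4×(+0) from H₂O sum to -2; with overall charge +0, Co is +2.
Group 9 minus oxidation state +2 gives a d⁷ configuration for Co²⁺.
In the high-spin limit (t2g^5 e_g^2) the orbital term is -0.8Δ₀ = -6248 cm⁻¹, with no excess pairing.
Low-spin t2g^6 e_g^1 gives -1.8Δ₀ = -14058 cm⁻¹, but forming 1 extra pair costs 1P = 20495 cm⁻¹, so E(LS) = -14058 + 20495 = 6437 cm⁻¹.
Thus E(LS) − E(HS) = 12685 cm⁻¹.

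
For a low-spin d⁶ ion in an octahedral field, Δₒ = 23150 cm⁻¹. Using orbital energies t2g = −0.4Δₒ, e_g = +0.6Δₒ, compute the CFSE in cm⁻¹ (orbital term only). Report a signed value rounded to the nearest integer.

Configuration: t2g^6 e_g^0.
Orbital CFSE = 6(-0.4) + 0(0.6) = -2.4Δₒ = -2.4 × 23150 = -55560 cm⁻¹.

-55560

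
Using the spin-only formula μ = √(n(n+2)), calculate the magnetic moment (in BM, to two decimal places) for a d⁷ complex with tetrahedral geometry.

3.87 BM

Tetrahedral splitting is small, so the complex is high-spin.
Configuration: e⁴ t₂³ → 3 unpaired electrons.
μ(spin-only) = √[3(3+2)] = √15 ≈ 3.87 BM.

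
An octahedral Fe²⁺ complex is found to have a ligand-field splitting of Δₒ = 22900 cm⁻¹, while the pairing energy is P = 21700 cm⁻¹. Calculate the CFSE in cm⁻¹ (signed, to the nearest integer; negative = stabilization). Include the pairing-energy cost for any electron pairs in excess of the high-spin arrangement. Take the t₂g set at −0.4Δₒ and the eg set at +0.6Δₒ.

-11560

Group 8 minus oxidation state +2 gives a d⁶ configuration for Fe²⁺.
Here Δₒ > P (22900 > 21700), so the low-spin state is favoured.
Filling d⁶ accordingly: t₂g⁶ eg⁰.
Orbital CFSE = -2.4Δₒ = -2.4 × 22900 = -54960 cm⁻¹.
Excess pairs vs high-spin: 3 − 1 = 2; pairing cost = +43400 cm⁻¹.
Net CFSE = -54960 + 43400 = -11560 cm⁻¹.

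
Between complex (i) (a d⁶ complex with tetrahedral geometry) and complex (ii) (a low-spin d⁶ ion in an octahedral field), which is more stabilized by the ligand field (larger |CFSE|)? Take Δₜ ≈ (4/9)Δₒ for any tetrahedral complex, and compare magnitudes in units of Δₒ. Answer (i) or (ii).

(ii)

(i): Tetrahedral fields are weak (Δₜ ≈ 4/9 Δₒ), so electrons fill high-spin; e³ t₂³, CFSE = -0.6Δₜ ≈ -0.27Δₒ.
(ii): t2g^6 e_g^0, CFSE = -2.4Δₒ.
So (ii) has the larger |CFSE|.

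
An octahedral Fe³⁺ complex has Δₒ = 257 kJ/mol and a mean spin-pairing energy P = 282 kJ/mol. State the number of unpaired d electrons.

Fe sits in group 8; removing 3 electrons leaves Fe³⁺ with 8 − 3 = 5 d electrons.
With Δₒ < P the complex is high-spin.
Configuration: t2g^3 e_g^2.
Unpaired electrons: 5.

5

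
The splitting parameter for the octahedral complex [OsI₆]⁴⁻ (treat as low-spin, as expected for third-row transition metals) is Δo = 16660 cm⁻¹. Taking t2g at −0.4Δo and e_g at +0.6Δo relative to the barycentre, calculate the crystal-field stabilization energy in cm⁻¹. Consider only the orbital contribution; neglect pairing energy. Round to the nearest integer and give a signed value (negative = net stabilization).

-39984

Each I⁻ contributes -1; 6 × (-1) = -6. With overall charge -4, Os is in the +2 oxidation state.
Os is in group 8, so Os²⁺ is d⁶ (8 − 2 = 6).
Configuration: t2g^6 e_g^0.
The orbital stabilization is -2.4Δo = -2.4 × 16660 = -39984 cm⁻¹.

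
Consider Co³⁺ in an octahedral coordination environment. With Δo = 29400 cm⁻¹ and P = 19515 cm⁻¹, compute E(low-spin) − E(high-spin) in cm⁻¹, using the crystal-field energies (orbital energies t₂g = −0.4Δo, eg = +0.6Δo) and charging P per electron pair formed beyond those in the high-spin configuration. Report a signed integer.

-19770

Co is in group 9, so Co³⁺ is d⁶ (9 − 3 = 6).
High-spin d⁶ fills as t₂g⁴ eg² with CFSE 4(−0.4) + 2(+0.6) = -0.4Δo = -11760 cm⁻¹.
For low-spin the configuration is t₂g⁶ eg⁰: orbital energy -2.4 × 29400 = -70560 cm⁻¹, and 2 additional pairs relative to high-spin add 39030 cm⁻¹, giving -31530 cm⁻¹.
Thus E(LS) − E(HS) = -19770 cm⁻¹.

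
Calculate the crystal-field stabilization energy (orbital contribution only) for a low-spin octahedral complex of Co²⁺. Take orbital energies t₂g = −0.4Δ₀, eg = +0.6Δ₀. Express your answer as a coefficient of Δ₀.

-1.8 Δ₀

Co sits in group 9; removing 2 electrons leaves Co²⁺ with 9 − 2 = 7 d electrons.
Configuration: t₂g⁶ eg¹.
CFSE = 6(-0.4Δ₀) + 1(0.6Δ₀) = -2.4Δ₀ + 0.6Δ₀ = -1.8Δ₀.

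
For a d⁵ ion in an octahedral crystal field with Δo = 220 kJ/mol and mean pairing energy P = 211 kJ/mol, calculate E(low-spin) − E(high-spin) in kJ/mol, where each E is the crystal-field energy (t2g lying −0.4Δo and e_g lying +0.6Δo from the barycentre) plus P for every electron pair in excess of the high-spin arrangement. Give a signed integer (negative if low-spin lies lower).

High-spin: t2g^3 e_g^2, CFSE = 0.0Δo = 0 kJ/mol.
Low-spin: t2g^5 e_g^0, orbital CFSE = -2.0Δo = -440 kJ/mol; plus 2 excess pairs × P = +422 kJ/mol; total -18 kJ/mol.
The difference is -18 − (0) = -18 kJ/mol, so low-spin lies lower.

-18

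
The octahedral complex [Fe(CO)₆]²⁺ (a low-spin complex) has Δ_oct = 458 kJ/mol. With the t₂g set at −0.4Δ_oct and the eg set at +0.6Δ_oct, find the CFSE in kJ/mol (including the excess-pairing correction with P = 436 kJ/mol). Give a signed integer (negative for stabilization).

-227

CO is neutral, so the +2 overall charge sits on Fe: oxidation state +2.
Fe²⁺: group 8, so d-count = 8 − 2 = 6.
The d⁶ electrons fill as t₂g⁶ eg⁰.
CFSE(orbital) = 6×(-0.4Δ_oct) + 0×(0.6Δ_oct) = -2.4Δ_oct; with Δ_oct = 458 kJ/mol that is -1099 kJ/mol.
Pairing penalty: 3 pairs vs 1 in the high-spin reference → 2 extra × P = 872 kJ/mol.
Overall CFSE = -1099 + 872 = -227 kJ/mol.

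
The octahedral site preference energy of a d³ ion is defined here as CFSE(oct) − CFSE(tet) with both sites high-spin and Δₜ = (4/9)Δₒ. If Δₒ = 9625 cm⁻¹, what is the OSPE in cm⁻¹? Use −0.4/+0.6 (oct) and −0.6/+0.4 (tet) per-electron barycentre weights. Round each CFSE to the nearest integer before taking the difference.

Octahedral high-spin t₂g³ eg⁰: CFSE = -1.2 × 9625 = -11550 cm⁻¹.
Tetrahedral e² t₂¹ gives -0.8Δₜ = -0.8 × (4/9) × 9625 = -3422 cm⁻¹.
Subtracting, OSPE = -11550 − (-3422) = -8128 cm⁻¹.

-8128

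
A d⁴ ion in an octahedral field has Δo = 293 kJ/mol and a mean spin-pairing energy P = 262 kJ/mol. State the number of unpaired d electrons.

Here Δo > P (293 > 262), so the low-spin state is favoured.
Configuration: t₂g⁴ eg⁰.
Unpaired electrons: 2.

2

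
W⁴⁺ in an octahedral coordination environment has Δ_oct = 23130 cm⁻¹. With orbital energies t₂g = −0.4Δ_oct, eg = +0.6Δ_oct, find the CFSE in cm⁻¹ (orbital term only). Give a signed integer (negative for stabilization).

-18504

W is in group 6, so W⁴⁺ is d² (6 − 4 = 2).
For octahedral d² the high- and low-spin configurations coincide.
Configuration: t₂g² eg⁰.
The orbital stabilization is -0.8Δ_oct = -0.8 × 23130 = -18504 cm⁻¹.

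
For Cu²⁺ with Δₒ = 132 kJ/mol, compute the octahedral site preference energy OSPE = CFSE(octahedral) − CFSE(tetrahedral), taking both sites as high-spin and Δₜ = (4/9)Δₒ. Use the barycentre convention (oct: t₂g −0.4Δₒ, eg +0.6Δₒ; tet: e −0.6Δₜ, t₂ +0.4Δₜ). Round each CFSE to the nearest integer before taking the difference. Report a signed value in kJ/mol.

Cu sits in group 11; removing 2 electrons leaves Cu²⁺ with 11 − 2 = 9 d electrons.
Octahedral high-spin t2g^6 e_g^3: CFSE = -0.6 × 132 = -79 kJ/mol.
Tetrahedral e^4 t2^5 gives -0.4Δₜ = -0.4 × (4/9) × 132 = -23 kJ/mol.
Subtracting, OSPE = -79 − (-23) = -56 kJ/mol.

-56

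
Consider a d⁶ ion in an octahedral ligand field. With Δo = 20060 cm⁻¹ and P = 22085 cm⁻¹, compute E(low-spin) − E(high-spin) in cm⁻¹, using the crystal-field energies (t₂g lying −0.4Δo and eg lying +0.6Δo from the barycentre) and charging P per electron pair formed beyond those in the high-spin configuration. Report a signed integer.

In the high-spin limit (t₂g⁴ eg²) the orbital term is -0.4Δo = -8024 cm⁻¹, with no excess pairing.
Low-spin: t₂g⁶ eg⁰, orbital CFSE = -2.4Δo = -48144 cm⁻¹; plus 2 excess pairs × P = +44170 cm⁻¹; total -3974 cm⁻¹.
The difference is -3974 − (-8024) = 4050 cm⁻¹, so high-spin lies lower.

4050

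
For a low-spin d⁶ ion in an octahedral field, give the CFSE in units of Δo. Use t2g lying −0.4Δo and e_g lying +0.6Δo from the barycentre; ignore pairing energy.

-2.4 Δo

Configuration: t2g^6 e_g^0.
CFSE = 6(-0.4Δo) + 0(0.6Δo) = -2.4Δo + 0.0Δo = -2.4Δo.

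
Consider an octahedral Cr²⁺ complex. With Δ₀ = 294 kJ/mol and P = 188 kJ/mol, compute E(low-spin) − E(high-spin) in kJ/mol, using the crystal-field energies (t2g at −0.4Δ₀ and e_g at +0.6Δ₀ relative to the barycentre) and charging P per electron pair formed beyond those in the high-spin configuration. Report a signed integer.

-106

Cr sits in group 6; removing 2 electrons leaves Cr²⁺ with 6 − 2 = 4 d electrons.
High-spin: t2g^3 e_g^1, CFSE = -0.6Δ₀ = -176 kJ/mol.
Low-spin: t2g^4 e_g^0, orbital CFSE = -1.6Δ₀ = -470 kJ/mol; plus 1 excess pair × P = +188 kJ/mol; total -282 kJ/mol.
The difference is -282 − (-176) = -106 kJ/mol, so low-spin lies lower.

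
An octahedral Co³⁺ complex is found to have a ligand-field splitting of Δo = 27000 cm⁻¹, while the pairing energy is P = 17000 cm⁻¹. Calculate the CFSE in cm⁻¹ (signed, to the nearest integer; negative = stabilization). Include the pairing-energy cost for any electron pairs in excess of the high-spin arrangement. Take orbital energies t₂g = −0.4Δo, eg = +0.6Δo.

Group 9 minus oxidation state +3 gives a d⁶ configuration for Co³⁺.
Since Δo = 27000 cm⁻¹ > P = 17000 cm⁻¹, the complex adopts the low-spin configuration.
Configuration: t₂g⁶ eg⁰.
Orbital CFSE = -2.4Δo = -2.4 × 27000 = -64800 cm⁻¹.
Excess pairs vs high-spin: 3 − 1 = 2; pairing cost = +34000 cm⁻¹.
Net CFSE = -64800 + 34000 = -30800 cm⁻¹.

-30800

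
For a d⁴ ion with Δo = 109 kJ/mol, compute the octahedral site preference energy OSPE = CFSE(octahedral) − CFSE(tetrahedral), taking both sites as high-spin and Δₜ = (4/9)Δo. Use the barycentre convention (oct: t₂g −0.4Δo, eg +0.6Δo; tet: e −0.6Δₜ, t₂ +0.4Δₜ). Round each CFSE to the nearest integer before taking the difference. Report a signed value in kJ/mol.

Octahedral (high-spin): t2g^3 e_g^1, CFSE = 3(−0.4) + 1(+0.6) = -0.6Δo = -0.6 × 109 = -65 kJ/mol.
In a tetrahedral site the filling is e^2 t2^2: CFSE(tet) = -0.4Δₜ = -0.4 × (4/9)(109) = -19 kJ/mol.
OSPE = -65 − (-19) = -46 kJ/mol.

-46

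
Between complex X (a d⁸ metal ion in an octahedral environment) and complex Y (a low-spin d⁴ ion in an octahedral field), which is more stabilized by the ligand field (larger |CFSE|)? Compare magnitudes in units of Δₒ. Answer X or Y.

X: t2g^6 e_g^2, CFSE = -1.2Δₒ.
Y: t₂g⁴ eg⁰, CFSE = -1.6Δₒ.
So Y has the larger |CFSE|.

Y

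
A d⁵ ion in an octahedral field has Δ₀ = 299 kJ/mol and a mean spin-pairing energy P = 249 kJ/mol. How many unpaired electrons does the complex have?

1

Since Δ₀ = 299 kJ/mol > P = 249 kJ/mol, the complex adopts the low-spin configuration.
Configuration: t2g^5 e_g^0.
Unpaired electrons: 1.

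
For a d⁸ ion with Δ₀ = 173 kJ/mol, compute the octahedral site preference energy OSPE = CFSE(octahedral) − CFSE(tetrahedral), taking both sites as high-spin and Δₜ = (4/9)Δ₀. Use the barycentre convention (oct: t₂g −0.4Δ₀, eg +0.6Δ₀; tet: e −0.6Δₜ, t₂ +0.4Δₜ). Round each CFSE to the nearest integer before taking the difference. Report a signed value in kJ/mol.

Octahedral high-spin t₂g⁶ eg²: CFSE = -1.2 × 173 = -208 kJ/mol.
Tetrahedral: e⁴ t₂⁴, CFSE = 4(−0.6) + 4(+0.4) = -0.8Δₜ = -0.8 × (4/9) × 173 = -62 kJ/mol.
Subtracting, OSPE = -208 − (-62) = -146 kJ/mol.

-146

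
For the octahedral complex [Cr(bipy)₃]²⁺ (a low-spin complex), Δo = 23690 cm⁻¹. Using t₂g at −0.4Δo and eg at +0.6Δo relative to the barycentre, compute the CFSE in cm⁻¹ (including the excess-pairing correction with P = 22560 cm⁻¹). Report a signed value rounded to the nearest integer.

bipy is neutral, so the +2 overall charge sits on Cr: oxidation state +2.
Group 6 minus oxidation state +2 gives a d⁴ configuration for Cr²⁺.
Configuration: t₂g⁴ eg⁰.
CFSE(orbital) = 4×(-0.4Δo) + 0×(0.6Δo) = -1.6Δo; with Δo = 23690 cm⁻¹ that is -37904 cm⁻¹.
High-spin d⁴ would be t₂g³ eg¹ with 0 pairs; low-spin has 1, so 1 excess pair costs +1P = +22560 cm⁻¹.
Net CFSE = -37904 + 22560 = -15344 cm⁻¹.

-15344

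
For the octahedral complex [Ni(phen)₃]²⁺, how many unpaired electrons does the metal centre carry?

phen is neutral, so the +2 overall charge sits on Ni: oxidation state +2.
Group 10 minus oxidation state +2 gives a d⁸ configuration for Ni²⁺.
Configuration: t2g^6 e_g^2, giving 2 unpaired electrons.

2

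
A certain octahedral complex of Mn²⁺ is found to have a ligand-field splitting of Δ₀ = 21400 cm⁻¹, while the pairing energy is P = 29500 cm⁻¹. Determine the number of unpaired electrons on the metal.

5

Group 7 minus oxidation state +2 gives a d⁵ configuration for Mn²⁺.
Δ₀ < P, so pairing is avoided: the ground state is high-spin.
Configuration: t₂g³ eg².
Unpaired electrons: 5.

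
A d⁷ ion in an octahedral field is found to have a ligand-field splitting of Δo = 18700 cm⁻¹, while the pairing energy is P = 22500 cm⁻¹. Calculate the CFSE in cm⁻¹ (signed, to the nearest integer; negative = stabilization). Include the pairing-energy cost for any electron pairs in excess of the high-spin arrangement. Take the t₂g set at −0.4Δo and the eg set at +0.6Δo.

-14960

Here Δo < P (18700 < 22500), so the high-spin state is favoured.
That gives t₂g⁵ eg².
Orbital CFSE = -0.8Δo = -0.8 × 18700 = -14960 cm⁻¹.
High-spin has no excess pairs, so no pairing correction applies.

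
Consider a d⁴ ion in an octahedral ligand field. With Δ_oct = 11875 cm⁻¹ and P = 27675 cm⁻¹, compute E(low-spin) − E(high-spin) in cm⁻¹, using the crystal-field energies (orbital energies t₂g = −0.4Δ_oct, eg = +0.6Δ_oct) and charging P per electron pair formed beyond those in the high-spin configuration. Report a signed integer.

15800

High-spin d⁴ fills as t₂g³ eg¹ with CFSE 3(−0.4) + 1(+0.6) = -0.6Δ_oct = -7125 cm⁻¹.
Low-spin t₂g⁴ eg⁰ gives -1.6Δ_oct = -19000 cm⁻¹, but forming 1 extra pair costs 1P = 27675 cm⁻¹, so E(LS) = -19000 + 27675 = 8675 cm⁻¹.
E(LS) − E(HS) = 8675 − (-7125) = 15800 cm⁻¹.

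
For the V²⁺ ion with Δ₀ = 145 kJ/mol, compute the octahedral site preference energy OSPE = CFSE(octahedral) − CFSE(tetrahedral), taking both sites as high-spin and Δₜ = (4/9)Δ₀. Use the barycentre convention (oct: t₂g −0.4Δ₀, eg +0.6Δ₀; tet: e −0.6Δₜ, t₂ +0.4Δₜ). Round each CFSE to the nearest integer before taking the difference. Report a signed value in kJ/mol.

-122

V is in group 5, so V²⁺ is d³ (5 − 2 = 3).
Octahedral (high-spin): t2g^3 e_g^0, CFSE = 3(−0.4) + 0(+0.6) = -1.2Δ₀ = -1.2 × 145 = -174 kJ/mol.
Tetrahedral e^2 t2^1 gives -0.8Δₜ = -0.8 × (4/9) × 145 = -52 kJ/mol.
OSPE = -174 − (-52) = -122 kJ/mol.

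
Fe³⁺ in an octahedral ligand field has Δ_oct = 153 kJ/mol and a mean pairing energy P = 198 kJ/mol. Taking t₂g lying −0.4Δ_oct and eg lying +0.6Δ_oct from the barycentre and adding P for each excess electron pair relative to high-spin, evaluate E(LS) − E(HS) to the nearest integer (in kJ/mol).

Fe³⁺: group 8, so d-count = 8 − 3 = 5.
High-spin: t₂g³ eg², CFSE = 0.0Δ_oct = 0 kJ/mol.
Low-spin t₂g⁵ eg⁰ gives -2.0Δ_oct = -306 kJ/mol, but forming 2 extra pairs costs 2P = 396 kJ/mol, so E(LS) = -306 + 396 = 90 kJ/mol.
Thus E(LS) − E(HS) = 90 kJ/mol.

90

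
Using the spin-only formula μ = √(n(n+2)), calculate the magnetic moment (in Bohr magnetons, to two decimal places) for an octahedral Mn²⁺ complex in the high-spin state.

5.92 Bohr magnetons

Group 7 minus oxidation state +2 gives a d⁵ configuration for Mn²⁺.
Configuration: t2g^3 e_g^2 → 5 unpaired electrons.
μ(spin-only) = √[5(5+2)] = √35 ≈ 5.92 Bohr magnetons.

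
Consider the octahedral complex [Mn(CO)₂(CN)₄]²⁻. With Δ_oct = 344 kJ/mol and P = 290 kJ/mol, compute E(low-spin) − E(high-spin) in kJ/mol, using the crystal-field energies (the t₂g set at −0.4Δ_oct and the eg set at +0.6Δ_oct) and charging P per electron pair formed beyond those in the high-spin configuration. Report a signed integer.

Ligand charges: 2×(+0) from CO and 4×(-1) from CN⁻ sum to -4; with overall charge -2, Mn is +2.
Mn²⁺: group 7, so d-count = 7 − 2 = 5.
In the high-spin limit (t₂g³ eg²) the orbital term is 0.0Δ_oct = 0 kJ/mol, with no excess pairing.
Low-spin: t₂g⁵ eg⁰, orbital CFSE = -2.0Δ_oct = -688 kJ/mol; plus 2 excess pairs × P = +580 kJ/mol; total -108 kJ/mol.
Thus E(LS) − E(HS) = -108 kJ/mol.

-108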